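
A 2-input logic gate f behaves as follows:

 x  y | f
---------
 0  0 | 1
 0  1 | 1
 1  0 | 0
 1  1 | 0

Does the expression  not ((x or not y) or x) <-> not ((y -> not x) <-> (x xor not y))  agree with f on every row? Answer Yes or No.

Yes

Check the formula against f row by row:
  x=0, y=0: formula gives 1, f = 1 ✓
  x=0, y=1: formula gives 1, f = 1 ✓
  x=1, y=0: formula gives 0, f = 0 ✓
  x=1, y=1: formula gives 0, f = 0 ✓
Every row agrees, so the formula is equivalent.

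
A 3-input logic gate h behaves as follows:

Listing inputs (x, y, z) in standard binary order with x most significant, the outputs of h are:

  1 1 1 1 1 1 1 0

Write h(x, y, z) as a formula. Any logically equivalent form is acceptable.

h(x, y, z) = ~((x & y) & z)

The output is 0 only when every input is 1 — NAND of all inputs.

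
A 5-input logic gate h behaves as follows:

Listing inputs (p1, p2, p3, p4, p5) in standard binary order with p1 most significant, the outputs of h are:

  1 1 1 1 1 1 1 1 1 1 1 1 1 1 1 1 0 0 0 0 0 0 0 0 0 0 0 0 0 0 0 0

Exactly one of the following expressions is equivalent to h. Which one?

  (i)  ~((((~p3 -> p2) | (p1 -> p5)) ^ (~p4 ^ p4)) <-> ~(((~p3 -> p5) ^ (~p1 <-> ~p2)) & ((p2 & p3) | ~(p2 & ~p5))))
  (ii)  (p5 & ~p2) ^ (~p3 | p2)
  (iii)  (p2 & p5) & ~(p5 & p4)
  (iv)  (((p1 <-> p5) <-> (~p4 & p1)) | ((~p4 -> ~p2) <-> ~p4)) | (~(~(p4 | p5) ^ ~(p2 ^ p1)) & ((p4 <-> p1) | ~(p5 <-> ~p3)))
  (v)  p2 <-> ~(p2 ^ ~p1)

v

(i) fails at (0,0,0,0,0): the formula yields 0, h is 1.
(ii) fails at (0,0,0,0,1): the formula yields 0, h is 1.
(iii) fails at (0,0,0,0,0): the formula yields 0, h is 1.
(iv) fails at (0,0,0,1,0): the formula yields 0, h is 1.
(v) is the remaining candidate, and it agrees with h on all 32 inputs.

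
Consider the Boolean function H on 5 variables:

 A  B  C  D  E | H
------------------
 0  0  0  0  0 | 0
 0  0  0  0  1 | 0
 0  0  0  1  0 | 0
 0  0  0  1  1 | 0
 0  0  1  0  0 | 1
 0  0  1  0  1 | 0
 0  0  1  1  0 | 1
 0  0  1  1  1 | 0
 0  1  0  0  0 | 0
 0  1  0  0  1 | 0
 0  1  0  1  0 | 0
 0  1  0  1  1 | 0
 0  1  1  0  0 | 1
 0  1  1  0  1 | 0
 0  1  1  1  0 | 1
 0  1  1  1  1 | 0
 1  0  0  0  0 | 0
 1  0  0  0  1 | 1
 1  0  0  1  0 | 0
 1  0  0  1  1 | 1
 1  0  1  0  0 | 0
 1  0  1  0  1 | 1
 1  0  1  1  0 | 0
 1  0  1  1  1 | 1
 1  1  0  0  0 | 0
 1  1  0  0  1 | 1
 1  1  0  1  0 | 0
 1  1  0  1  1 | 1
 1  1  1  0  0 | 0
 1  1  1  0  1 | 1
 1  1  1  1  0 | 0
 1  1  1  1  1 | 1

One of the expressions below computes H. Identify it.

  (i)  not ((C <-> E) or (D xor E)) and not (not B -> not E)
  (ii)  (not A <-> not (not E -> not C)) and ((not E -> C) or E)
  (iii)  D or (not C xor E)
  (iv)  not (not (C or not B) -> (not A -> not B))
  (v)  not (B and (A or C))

ii

(i): at (0,0,0,1,1) it gives 1, but H = 0 — eliminated.
(iii): at (0,0,0,0,0) it gives 1, but H = 0 — eliminated.
(iv): at (0,0,1,0,0) it gives 0, but H = 1 — eliminated.
(v): at (0,0,0,0,0) it gives 1, but H = 0 — eliminated.
That leaves (ii). Evaluating it on every row reproduces the table of H exactly.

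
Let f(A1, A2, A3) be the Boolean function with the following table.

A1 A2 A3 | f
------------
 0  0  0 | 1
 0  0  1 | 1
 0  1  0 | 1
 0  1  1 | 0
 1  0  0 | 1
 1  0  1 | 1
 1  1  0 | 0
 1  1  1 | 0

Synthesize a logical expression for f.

f(A1, A2, A3) = ~((((~A1 & A2) & A3) | ((A1 & A2) & ~A3)) | ((A1 & A2) & A3))

f is 0 on only 3 rows — (0,1,1), (1,1,0), (1,1,1). Writing each as a minterm (¬A1·A2·A3, A1·A2·¬A3, A1·A2·A3) and OR-ing them characterizes exactly where f=0, so f is the negation of that disjunction.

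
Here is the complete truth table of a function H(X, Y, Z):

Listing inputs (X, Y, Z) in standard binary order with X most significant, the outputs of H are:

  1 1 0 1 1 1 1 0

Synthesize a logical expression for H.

H(X, Y, Z) = not (((not X and Y) and not Z) or ((X and Y) and Z))

The 0-rows are (0,1,0), (1,1,1). Take each as a conjunction (¬X·Y·¬Z, X·Y·Z), form their disjunction, and complement — that gives a formula that is 1 everywhere H is.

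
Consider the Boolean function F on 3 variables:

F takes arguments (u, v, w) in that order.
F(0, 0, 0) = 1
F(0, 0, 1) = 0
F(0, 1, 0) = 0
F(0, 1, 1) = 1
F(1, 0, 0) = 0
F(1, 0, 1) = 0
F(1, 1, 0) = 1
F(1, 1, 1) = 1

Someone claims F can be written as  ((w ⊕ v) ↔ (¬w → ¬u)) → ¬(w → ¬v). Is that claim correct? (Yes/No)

Yes

Evaluate ((w ⊕ v) ↔ (¬w → ¬u)) → ¬(w → ¬v) on each row and compare to F:
  u=0, v=0, w=0: formula gives 1, F = 1 ✓
  u=0, v=0, w=1: formula gives 0, F = 0 ✓
  u=0, v=1, w=0: formula gives 0, F = 0 ✓
  u=0, v=1, w=1: formula gives 1, F = 1 ✓
  u=1, v=0, w=0: formula gives 0, F = 0 ✓
  …and likewise for the remaining 3 rows.
No disagreement on any input; they are logically equivalent.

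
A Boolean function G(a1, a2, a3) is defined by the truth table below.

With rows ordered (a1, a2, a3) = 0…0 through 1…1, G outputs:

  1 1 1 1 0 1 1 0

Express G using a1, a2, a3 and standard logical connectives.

G(a1, a2, a3) = ¬(((a1 ∧ ¬a2) ∧ ¬a3) ∨ ((a1 ∧ a2) ∧ a3))

G is 0 on only 2 rows — (1,0,0), (1,1,1). Writing each as a minterm (a1·¬a2·¬a3, a1·a2·a3) and OR-ing them characterizes exactly where G=0, so G is the negation of that disjunction.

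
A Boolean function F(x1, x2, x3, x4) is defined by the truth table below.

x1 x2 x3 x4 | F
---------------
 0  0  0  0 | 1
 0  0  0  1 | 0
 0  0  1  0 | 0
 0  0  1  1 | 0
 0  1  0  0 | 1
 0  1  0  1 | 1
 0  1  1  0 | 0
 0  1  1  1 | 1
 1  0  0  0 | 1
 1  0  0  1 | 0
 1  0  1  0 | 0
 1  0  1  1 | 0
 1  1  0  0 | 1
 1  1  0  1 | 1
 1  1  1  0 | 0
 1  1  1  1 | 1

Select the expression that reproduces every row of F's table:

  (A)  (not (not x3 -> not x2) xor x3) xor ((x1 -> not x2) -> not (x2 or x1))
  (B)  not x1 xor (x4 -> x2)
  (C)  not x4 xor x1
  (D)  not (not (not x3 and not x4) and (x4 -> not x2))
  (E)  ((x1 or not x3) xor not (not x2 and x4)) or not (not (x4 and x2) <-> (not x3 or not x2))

D

(A): at (0,0,0,1) it gives 1, but F = 0 — eliminated.
(B): at (0,0,0,0) it gives 0, but F = 1 — eliminated.
(C): at (0,0,1,0) it gives 1, but F = 0 — eliminated.
(E): at (0,0,0,0) it gives 0, but F = 1 — eliminated.
(D) is the remaining candidate, and it agrees with F on all 16 inputs.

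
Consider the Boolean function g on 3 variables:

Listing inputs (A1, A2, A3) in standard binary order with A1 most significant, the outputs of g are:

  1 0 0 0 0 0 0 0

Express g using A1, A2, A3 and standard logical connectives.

The output is 1 only when every input is 0 — NOR of all inputs.

g(A1, A2, A3) = ~((A1 | A2) | A3)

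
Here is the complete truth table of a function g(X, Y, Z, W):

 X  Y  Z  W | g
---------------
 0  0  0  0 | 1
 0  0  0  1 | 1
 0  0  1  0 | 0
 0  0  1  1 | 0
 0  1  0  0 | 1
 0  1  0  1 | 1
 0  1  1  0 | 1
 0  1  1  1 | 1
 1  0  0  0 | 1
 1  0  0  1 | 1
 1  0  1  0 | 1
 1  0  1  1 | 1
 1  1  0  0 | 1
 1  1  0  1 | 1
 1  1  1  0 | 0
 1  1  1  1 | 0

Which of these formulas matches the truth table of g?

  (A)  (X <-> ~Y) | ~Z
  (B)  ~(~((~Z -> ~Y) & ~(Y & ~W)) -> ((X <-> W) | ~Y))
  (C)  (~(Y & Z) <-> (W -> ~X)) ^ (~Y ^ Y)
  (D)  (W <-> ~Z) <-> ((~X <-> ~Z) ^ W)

A

(B): at (0,0,0,0) it gives 0, but g = 1 — eliminated.
(C): at (0,0,0,0) it gives 0, but g = 1 — eliminated.
(D): at (0,0,0,0) it gives 0, but g = 1 — eliminated.
That leaves (A). Evaluating it on every row reproduces the table of g exactly.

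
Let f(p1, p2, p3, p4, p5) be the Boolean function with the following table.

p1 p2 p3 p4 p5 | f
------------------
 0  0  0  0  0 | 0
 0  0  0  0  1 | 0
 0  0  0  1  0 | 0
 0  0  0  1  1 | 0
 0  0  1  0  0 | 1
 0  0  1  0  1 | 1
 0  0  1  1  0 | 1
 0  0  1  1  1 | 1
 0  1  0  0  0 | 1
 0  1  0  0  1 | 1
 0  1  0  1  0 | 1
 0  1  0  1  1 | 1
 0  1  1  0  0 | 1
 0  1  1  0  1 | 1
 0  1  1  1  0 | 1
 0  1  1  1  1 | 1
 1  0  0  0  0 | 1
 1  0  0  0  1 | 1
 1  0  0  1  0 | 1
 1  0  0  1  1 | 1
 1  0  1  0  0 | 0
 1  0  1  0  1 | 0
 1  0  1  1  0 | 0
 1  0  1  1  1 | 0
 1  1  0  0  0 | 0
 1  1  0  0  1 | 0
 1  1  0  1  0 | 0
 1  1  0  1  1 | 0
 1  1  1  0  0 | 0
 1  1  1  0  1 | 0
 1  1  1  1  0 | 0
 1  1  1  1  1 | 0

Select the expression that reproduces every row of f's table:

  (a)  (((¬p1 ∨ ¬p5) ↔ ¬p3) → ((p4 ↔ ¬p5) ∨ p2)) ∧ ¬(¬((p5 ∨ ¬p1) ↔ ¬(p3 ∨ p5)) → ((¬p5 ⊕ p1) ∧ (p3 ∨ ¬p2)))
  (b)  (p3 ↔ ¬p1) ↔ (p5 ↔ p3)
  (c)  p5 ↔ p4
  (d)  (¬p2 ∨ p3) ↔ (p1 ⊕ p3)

(a): at (0,0,0,0,1) it gives 1, but f = 0 — eliminated.
(b): at (0,0,0,0,1) it gives 1, but f = 0 — eliminated.
(c): at (0,0,0,0,0) it gives 1, but f = 0 — eliminated.
(d) is the remaining candidate, and it agrees with f on all 32 inputs.

d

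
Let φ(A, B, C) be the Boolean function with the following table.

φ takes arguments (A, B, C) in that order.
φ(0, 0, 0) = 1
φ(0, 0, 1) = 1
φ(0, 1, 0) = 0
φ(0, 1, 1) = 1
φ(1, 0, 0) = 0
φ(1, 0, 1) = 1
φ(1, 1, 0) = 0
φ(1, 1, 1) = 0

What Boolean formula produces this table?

φ(A, B, C) = ((((A' · B') · C') + ((A' · B') · C)) + ((A' · B) · C)) + ((A · B') · C)

The 1-rows are (0,0,0), (0,0,1), (0,1,1), (1,0,1). Each contributes one minterm — ¬A·¬B·¬C; ¬A·¬B·C; ¬A·B·C; A·¬B·C — and their disjunction is a sum-of-products form of φ.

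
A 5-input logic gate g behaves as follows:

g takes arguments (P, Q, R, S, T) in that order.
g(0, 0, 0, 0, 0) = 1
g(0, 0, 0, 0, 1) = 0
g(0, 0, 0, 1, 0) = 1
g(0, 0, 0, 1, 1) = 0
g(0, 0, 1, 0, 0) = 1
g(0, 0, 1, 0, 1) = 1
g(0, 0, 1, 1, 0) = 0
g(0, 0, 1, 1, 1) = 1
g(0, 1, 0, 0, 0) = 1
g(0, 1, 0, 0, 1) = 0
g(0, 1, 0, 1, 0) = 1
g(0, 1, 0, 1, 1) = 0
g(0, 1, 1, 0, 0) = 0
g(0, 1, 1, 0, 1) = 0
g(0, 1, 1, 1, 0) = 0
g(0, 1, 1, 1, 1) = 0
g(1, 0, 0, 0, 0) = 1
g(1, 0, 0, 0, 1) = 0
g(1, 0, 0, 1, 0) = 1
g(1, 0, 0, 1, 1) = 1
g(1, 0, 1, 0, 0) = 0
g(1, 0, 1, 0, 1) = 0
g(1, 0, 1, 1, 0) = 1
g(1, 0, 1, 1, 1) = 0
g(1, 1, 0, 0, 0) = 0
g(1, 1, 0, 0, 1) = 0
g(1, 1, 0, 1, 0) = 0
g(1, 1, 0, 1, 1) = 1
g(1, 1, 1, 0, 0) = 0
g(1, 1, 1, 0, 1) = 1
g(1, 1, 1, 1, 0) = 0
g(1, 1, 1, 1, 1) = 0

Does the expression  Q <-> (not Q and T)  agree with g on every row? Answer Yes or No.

Evaluate Q <-> (not Q and T) on each row and compare to g:
  P=0, Q=0, R=0, S=0, T=0: formula gives 1, g = 1 ✓
  P=0, Q=0, R=0, S=0, T=1: formula gives 0, g = 0 ✓
  P=0, Q=0, R=0, S=1, T=0: formula gives 1, g = 1 ✓
  P=0, Q=0, R=0, S=1, T=1: formula gives 0, g = 0 ✓
  …
  P=0, Q=0, R=1, S=0, T=1: formula gives 0, but g = 1 ✗
A single disagreement suffices: at (0,0,1,0,1) they differ, so the formula does not compute g.

No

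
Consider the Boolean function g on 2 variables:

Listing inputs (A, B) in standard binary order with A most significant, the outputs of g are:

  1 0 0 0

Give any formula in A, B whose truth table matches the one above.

g(A, B) = not (A or B)

The output is 1 only when every input is 0 — NOR of all inputs.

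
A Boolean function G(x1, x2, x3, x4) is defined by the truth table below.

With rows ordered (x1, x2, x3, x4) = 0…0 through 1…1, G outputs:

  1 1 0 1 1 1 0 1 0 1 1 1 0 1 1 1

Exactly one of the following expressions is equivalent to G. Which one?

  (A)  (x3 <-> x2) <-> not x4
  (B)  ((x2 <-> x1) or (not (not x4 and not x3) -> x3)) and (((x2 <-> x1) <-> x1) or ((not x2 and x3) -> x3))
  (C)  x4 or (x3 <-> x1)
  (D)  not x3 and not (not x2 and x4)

C

(A): at (0,0,0,1) it gives 0, but G = 1 — eliminated.
(B): at (0,0,1,0) it gives 1, but G = 0 — eliminated.
(D): at (0,0,0,1) it gives 0, but G = 1 — eliminated.
Only (C) survives; checking it on all 16 rows confirms it matches G.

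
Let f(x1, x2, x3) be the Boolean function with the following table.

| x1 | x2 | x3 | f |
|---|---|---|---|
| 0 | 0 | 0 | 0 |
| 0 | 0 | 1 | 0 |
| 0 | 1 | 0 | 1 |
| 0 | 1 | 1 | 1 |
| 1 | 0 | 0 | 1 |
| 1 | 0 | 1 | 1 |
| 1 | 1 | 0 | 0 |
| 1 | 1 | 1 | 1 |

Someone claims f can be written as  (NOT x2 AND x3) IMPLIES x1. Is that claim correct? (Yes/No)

No

Evaluate (NOT x2 AND x3) IMPLIES x1 on each row and compare to f:
  x1=0, x2=0, x3=0: formula gives 1, but f = 0 ✗
A single disagreement suffices: at (0,0,0) they differ, so the formula does not compute f.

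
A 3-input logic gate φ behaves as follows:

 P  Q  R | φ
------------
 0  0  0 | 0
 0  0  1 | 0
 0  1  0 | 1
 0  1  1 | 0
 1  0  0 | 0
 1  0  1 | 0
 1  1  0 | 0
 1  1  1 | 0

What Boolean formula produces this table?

φ(P, Q, R) = (NOT P AND Q) AND NOT R

Only row (0,1,0) gives 1. That row's minterm ¬P·Q·¬R is φ directly.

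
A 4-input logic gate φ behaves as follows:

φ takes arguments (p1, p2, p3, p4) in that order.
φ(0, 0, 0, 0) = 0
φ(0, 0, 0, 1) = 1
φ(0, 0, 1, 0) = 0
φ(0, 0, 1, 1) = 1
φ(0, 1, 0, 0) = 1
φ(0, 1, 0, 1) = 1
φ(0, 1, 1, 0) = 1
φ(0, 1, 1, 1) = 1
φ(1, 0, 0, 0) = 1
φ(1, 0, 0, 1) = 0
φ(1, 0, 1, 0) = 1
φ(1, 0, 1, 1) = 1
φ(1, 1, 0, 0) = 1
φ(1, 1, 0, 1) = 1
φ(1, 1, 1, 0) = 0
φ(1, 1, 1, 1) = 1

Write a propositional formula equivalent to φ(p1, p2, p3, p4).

φ(p1, p2, p3, p4) = not ((((((not p1 and not p2) and not p3) and not p4) or (((not p1 and not p2) and p3) and not p4)) or (((p1 and not p2) and not p3) and p4)) or (((p1 and p2) and p3) and not p4))

The 0-rows are (0,0,0,0), (0,0,1,0), (1,0,0,1), (1,1,1,0). Take each as a conjunction (¬p1·¬p2·¬p3·¬p4, ¬p1·¬p2·p3·¬p4, p1·¬p2·¬p3·p4, p1·p2·p3·¬p4), form their disjunction, and complement — that gives a formula that is 1 everywhere φ is.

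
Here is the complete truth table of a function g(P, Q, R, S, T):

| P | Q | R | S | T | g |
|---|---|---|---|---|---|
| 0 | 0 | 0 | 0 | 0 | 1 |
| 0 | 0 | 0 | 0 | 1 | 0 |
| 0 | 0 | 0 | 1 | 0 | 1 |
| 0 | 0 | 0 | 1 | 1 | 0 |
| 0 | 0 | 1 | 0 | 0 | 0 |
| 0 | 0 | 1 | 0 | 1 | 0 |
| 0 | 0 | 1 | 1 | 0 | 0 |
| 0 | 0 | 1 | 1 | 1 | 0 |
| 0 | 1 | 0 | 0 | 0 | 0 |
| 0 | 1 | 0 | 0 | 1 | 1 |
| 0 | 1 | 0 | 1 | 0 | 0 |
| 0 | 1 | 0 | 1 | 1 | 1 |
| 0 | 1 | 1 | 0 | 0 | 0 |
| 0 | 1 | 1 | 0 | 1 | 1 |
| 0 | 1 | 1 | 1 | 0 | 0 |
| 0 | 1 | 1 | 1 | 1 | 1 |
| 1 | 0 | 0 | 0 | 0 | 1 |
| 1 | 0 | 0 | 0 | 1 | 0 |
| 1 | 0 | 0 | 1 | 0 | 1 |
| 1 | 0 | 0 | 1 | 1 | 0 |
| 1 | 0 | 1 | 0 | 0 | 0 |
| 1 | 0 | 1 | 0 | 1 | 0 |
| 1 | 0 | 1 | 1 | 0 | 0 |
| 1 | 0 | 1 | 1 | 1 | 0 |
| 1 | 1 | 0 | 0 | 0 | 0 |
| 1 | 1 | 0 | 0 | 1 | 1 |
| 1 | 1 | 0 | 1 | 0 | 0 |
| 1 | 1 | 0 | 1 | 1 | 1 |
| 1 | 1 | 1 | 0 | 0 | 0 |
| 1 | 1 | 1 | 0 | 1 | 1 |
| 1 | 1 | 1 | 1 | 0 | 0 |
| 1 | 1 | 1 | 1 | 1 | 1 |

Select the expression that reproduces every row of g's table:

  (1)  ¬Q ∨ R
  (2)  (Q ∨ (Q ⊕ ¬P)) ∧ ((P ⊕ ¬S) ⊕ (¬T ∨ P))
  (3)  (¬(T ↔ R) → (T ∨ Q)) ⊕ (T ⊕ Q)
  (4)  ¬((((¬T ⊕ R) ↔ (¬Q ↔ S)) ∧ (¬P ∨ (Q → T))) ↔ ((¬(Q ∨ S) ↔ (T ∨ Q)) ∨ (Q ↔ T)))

3

(1) fails at (0,0,0,0,1): the formula yields 1, g is 0.
(2) fails at (0,0,0,0,0): the formula yields 0, g is 1.
(4) fails at (0,0,0,1,0): the formula yields 0, g is 1.
That leaves (3). Evaluating it on every row reproduces the table of g exactly.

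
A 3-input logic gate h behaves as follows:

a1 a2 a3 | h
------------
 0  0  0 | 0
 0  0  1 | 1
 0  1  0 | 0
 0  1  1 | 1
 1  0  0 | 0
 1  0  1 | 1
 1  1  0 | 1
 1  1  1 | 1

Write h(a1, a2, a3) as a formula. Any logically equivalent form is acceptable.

The 0-rows are (0,0,0), (0,1,0), (1,0,0). Take each as a conjunction (¬a1·¬a2·¬a3, ¬a1·a2·¬a3, a1·¬a2·¬a3), form their disjunction, and complement — that gives a formula that is 1 everywhere h is.

h(a1, a2, a3) = NOT ((((NOT a1 AND NOT a2) AND NOT a3) OR ((NOT a1 AND a2) AND NOT a3)) OR ((a1 AND NOT a2) AND NOT a3))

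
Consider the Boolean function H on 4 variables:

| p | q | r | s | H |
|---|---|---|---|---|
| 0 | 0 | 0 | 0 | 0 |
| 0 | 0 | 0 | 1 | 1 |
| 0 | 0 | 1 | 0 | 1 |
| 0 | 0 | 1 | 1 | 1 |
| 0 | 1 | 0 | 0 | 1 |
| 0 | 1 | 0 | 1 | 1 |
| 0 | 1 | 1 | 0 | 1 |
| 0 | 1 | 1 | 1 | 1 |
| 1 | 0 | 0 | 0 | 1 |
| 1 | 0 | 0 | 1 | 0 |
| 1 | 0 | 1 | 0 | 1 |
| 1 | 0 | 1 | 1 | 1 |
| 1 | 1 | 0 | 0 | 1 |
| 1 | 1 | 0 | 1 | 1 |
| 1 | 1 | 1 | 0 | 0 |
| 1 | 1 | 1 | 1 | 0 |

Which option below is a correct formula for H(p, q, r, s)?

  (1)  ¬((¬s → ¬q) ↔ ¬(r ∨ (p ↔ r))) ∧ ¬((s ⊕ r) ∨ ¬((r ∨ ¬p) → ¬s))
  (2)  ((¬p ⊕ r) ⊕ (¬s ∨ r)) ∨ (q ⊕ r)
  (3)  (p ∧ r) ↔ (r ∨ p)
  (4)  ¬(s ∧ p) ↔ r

(1) disagrees with H on (0,0,0,0) (formula → 1, table → 0); rule it out.
(3) disagrees with H on (0,0,0,0) (formula → 1, table → 0); rule it out.
(4) disagrees with H on (0,0,0,1) (formula → 0, table → 1); rule it out.
(2) is the remaining candidate, and it agrees with H on all 16 inputs.

2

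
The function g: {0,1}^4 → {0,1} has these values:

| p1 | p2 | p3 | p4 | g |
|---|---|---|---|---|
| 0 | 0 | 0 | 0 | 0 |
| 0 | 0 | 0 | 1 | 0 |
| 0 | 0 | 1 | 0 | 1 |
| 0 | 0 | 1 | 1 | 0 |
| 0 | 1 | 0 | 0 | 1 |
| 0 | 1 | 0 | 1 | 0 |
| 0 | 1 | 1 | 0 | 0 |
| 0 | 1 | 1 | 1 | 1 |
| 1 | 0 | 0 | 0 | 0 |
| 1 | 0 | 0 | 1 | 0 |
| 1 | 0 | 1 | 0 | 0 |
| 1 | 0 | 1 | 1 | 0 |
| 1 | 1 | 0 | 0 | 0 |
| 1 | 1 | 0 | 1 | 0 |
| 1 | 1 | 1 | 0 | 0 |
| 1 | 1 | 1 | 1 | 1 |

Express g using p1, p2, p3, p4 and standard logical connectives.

Collect the rows where g=1 — (0,0,1,0), (0,1,0,0), (0,1,1,1), (1,1,1,1) — and write one minterm per row: ¬p1·¬p2·p3·¬p4, ¬p1·p2·¬p3·¬p4, ¬p1·p2·p3·p4, p1·p2·p3·p4. Their union (logical OR) reproduces the table exactly.

g(p1, p2, p3, p4) = (((((NOT p1 AND NOT p2) AND p3) AND NOT p4) OR (((NOT p1 AND p2) AND NOT p3) AND NOT p4)) OR (((NOT p1 AND p2) AND p3) AND p4)) OR (((p1 AND p2) AND p3) AND p4)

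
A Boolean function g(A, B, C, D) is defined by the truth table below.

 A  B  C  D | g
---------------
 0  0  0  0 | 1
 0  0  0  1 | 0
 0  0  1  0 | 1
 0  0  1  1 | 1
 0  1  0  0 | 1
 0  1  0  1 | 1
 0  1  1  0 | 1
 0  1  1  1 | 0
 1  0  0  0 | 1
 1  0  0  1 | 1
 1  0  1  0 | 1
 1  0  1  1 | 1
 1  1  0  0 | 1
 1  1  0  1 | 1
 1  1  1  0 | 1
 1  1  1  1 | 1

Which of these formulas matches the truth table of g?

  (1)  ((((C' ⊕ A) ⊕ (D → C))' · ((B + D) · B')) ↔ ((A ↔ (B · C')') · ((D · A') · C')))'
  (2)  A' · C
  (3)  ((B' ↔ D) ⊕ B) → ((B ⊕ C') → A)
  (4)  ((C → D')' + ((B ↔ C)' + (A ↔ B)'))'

3

(1) fails at (0,0,0,0): the formula yields 0, g is 1.
(2) fails at (0,0,0,0): the formula yields 0, g is 1.
(4) fails at (0,0,0,1): the formula yields 1, g is 0.
(3) is the remaining candidate, and it agrees with g on all 16 inputs.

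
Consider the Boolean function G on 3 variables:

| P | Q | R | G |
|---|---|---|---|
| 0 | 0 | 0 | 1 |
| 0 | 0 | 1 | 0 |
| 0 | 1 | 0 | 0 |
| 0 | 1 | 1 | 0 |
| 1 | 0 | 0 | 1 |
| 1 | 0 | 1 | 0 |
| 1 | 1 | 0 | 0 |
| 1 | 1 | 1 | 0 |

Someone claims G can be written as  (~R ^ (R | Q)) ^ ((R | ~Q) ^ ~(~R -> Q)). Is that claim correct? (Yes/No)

Evaluate (~R ^ (R | Q)) ^ ((R | ~Q) ^ ~(~R -> Q)) on each row and compare to G:
  P=0, Q=0, R=0: formula gives 1, G = 1 ✓
  P=0, Q=0, R=1: formula gives 0, G = 0 ✓
  P=0, Q=1, R=0: formula gives 0, G = 0 ✓
  P=0, Q=1, R=1: formula gives 0, G = 0 ✓
  P=1, Q=0, R=0: formula gives 1, G = 1 ✓
  …and likewise for the remaining 3 rows.
No disagreement on any input; they are logically equivalent.

Yes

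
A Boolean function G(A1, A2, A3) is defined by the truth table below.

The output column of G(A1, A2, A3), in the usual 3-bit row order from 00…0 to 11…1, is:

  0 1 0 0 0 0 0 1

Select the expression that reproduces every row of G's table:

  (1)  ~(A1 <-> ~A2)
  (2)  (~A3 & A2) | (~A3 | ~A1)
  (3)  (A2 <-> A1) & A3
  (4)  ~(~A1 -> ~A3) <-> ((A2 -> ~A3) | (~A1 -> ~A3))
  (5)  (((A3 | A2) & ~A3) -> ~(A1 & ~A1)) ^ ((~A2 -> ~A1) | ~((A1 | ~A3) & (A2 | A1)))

(1): at (0,0,0) it gives 1, but G = 0 — eliminated.
(2): at (0,0,0) it gives 1, but G = 0 — eliminated.
(4): at (1,1,1) it gives 0, but G = 1 — eliminated.
(5): at (0,0,1) it gives 0, but G = 1 — eliminated.
Only (3) survives; checking it on all 8 rows confirms it matches G.

3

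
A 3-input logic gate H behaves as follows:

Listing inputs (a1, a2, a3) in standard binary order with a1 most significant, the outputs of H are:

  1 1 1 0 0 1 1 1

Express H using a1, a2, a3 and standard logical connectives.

H(a1, a2, a3) = NOT (((NOT a1 AND a2) AND a3) OR ((a1 AND NOT a2) AND NOT a3))

The 0-rows are (0,1,1), (1,0,0). Take each as a conjunction (¬a1·a2·a3, a1·¬a2·¬a3), form their disjunction, and complement — that gives a formula that is 1 everywhere H is.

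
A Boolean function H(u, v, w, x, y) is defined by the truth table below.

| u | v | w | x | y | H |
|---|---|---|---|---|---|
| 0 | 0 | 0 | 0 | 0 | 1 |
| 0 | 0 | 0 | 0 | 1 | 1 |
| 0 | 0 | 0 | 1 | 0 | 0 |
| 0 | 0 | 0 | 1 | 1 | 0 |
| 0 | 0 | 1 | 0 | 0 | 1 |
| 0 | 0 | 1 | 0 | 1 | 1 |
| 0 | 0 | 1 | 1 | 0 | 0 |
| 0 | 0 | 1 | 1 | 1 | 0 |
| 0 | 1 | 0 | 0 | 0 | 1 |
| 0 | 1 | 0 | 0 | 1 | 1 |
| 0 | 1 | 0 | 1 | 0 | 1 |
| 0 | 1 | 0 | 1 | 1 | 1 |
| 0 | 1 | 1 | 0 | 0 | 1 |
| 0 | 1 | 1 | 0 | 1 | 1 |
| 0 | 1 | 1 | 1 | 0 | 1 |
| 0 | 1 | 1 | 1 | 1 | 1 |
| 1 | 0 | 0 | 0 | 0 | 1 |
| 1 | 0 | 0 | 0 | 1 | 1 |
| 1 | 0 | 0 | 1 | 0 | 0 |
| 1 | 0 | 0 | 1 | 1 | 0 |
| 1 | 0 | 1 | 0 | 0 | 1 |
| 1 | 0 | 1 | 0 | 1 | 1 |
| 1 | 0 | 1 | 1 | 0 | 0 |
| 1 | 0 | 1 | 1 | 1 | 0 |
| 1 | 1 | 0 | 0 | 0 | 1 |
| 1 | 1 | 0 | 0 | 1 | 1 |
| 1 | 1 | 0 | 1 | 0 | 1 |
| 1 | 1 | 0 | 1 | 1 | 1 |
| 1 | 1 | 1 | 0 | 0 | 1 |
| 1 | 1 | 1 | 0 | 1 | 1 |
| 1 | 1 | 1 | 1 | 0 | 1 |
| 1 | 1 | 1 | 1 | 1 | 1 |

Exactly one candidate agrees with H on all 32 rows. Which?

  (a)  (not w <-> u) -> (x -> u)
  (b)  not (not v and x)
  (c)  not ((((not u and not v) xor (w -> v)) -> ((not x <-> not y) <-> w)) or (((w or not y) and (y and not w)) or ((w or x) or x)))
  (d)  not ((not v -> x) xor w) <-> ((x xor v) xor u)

b

(a) disagrees with H on (0,0,0,1,0) (formula → 1, table → 0); rule it out.
(c) disagrees with H on (0,0,0,0,0) (formula → 0, table → 1); rule it out.
(d) disagrees with H on (0,0,0,0,0) (formula → 0, table → 1); rule it out.
Only (b) survives; checking it on all 32 rows confirms it matches H.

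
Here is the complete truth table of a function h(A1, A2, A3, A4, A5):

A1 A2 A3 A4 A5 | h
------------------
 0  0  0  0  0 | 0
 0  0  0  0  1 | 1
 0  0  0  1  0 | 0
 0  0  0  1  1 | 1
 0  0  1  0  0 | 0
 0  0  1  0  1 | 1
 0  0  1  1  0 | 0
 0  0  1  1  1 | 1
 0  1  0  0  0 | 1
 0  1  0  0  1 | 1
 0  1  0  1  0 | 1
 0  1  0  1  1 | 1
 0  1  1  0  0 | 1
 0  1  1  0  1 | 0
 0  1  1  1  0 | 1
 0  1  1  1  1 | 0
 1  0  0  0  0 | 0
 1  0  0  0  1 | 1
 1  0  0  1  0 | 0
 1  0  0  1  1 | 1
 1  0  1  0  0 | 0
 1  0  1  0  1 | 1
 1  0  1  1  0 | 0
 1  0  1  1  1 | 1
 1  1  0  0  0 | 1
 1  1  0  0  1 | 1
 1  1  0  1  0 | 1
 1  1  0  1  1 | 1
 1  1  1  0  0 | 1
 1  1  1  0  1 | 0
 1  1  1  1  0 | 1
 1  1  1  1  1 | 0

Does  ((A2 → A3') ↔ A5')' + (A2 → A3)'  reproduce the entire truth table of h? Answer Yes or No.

Yes

Test each input against both h and the formula:
  A1=0, A2=0, A3=0, A4=0, A5=0: formula gives 0, h = 0 ✓
  A1=0, A2=0, A3=0, A4=0, A5=1: formula gives 1, h = 1 ✓
  A1=0, A2=0, A3=0, A4=1, A5=0: formula gives 0, h = 0 ✓
  A1=0, A2=0, A3=0, A4=1, A5=1: formula gives 1, h = 1 ✓
  … (the remaining 28 rows also agree.)
No disagreement on any input; they are logically equivalent.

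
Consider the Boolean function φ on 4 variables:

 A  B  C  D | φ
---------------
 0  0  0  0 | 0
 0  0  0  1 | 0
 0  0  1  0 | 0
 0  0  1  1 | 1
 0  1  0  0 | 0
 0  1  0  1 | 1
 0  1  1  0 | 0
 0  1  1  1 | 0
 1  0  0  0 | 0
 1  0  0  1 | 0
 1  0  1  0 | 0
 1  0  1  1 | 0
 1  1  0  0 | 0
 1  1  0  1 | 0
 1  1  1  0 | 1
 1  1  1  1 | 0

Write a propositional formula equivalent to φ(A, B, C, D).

Collect the rows where φ=1 — (0,0,1,1), (0,1,0,1), (1,1,1,0) — and write one minterm per row: ¬A·¬B·C·D, ¬A·B·¬C·D, A·B·C·¬D. Their union (logical OR) reproduces the table exactly.

φ(A, B, C, D) = ((((NOT A AND NOT B) AND C) AND D) OR (((NOT A AND B) AND NOT C) AND D)) OR (((A AND B) AND C) AND NOT D)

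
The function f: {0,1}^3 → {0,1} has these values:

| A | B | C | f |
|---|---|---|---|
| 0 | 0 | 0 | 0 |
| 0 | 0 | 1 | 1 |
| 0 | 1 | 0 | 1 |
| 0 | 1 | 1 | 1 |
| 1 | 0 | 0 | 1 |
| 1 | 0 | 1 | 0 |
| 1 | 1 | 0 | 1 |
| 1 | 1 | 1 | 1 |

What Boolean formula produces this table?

f is 0 on only 2 rows — (0,0,0), (1,0,1). Writing each as a minterm (¬A·¬B·¬C, A·¬B·C) and OR-ing them characterizes exactly where f=0, so f is the negation of that disjunction.

f(A, B, C) = (((A' · B') · C') + ((A · B') · C))'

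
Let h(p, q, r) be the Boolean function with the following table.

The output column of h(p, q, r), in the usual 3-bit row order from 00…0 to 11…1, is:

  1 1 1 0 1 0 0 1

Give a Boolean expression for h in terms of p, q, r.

The 0-rows are (0,1,1), (1,0,1), (1,1,0). Take each as a conjunction (¬p·q·r, p·¬q·r, p·q·¬r), form their disjunction, and complement — that gives a formula that is 1 everywhere h is.

h(p, q, r) = ~((((~p & q) & r) | ((p & ~q) & r)) | ((p & q) & ~r))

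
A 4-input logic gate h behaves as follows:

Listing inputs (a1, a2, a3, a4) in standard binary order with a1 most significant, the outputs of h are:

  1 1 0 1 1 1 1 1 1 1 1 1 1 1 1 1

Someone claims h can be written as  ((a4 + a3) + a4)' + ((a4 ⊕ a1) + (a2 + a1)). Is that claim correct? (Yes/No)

Check the formula against h row by row:
  a1=0, a2=0, a3=0, a4=0: formula gives 1, h = 1 ✓
  a1=0, a2=0, a3=0, a4=1: formula gives 1, h = 1 ✓
  a1=0, a2=0, a3=1, a4=0: formula gives 0, h = 0 ✓
  a1=0, a2=0, a3=1, a4=1: formula gives 1, h = 1 ✓
  … (the remaining 12 rows also agree.)
All 16 rows match — the expression computes h exactly.

Yes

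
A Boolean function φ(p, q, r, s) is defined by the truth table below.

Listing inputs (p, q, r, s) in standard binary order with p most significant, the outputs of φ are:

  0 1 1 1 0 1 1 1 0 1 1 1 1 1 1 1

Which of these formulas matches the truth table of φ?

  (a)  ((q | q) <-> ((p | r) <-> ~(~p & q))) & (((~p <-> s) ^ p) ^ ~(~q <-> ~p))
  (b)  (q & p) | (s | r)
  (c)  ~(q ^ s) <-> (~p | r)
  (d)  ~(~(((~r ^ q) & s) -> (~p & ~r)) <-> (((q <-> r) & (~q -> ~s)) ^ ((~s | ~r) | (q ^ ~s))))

(a) disagrees with φ on (0,0,1,0) (formula → 0, table → 1); rule it out.
(c) disagrees with φ on (0,0,0,0) (formula → 1, table → 0); rule it out.
(d) disagrees with φ on (0,0,1,1) (formula → 0, table → 1); rule it out.
That leaves (b). Evaluating it on every row reproduces the table of φ exactly.

b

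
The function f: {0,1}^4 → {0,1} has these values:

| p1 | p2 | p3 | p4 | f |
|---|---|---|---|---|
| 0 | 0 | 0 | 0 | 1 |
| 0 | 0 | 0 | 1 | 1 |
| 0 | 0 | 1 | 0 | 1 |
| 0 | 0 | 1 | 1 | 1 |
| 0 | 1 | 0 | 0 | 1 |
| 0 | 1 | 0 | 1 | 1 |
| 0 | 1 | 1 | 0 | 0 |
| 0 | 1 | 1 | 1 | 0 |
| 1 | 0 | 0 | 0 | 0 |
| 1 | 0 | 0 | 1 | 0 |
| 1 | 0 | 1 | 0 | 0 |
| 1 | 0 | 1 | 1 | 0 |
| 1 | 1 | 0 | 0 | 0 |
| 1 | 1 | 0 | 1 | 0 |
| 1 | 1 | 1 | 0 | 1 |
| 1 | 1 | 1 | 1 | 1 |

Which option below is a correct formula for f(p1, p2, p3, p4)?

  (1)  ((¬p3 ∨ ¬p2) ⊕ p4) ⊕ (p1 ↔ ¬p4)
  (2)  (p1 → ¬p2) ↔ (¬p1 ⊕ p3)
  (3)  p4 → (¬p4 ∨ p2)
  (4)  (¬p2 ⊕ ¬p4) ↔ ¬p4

1

(2) disagrees with f on (0,0,1,0) (formula → 0, table → 1); rule it out.
(3) disagrees with f on (0,0,0,1) (formula → 0, table → 1); rule it out.
(4) disagrees with f on (0,0,0,0) (formula → 0, table → 1); rule it out.
(1) is the remaining candidate, and it agrees with f on all 16 inputs.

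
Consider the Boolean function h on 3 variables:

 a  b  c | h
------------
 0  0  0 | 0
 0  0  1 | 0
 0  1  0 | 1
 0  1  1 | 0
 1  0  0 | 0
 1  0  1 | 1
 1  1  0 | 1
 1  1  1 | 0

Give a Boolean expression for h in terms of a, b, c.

h=1 on 3 inputs: (0,1,0), (1,0,1), (1,1,0). Reading each as a conjunction of literals (¬a·b·¬c, a·¬b·c, a·b·¬c) and taking the OR gives the canonical DNF.

h(a, b, c) = (((a' · b) · c') + ((a · b') · c)) + ((a · b) · c')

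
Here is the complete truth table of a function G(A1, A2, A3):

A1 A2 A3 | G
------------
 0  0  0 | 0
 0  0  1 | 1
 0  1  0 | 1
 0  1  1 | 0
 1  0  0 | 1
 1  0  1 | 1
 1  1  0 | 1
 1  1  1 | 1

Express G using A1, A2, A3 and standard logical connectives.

The 0-rows are (0,0,0), (0,1,1). Take each as a conjunction (¬A1·¬A2·¬A3, ¬A1·A2·A3), form their disjunction, and complement — that gives a formula that is 1 everywhere G is.

G(A1, A2, A3) = not (((not A1 and not A2) and not A3) or ((not A1 and A2) and A3))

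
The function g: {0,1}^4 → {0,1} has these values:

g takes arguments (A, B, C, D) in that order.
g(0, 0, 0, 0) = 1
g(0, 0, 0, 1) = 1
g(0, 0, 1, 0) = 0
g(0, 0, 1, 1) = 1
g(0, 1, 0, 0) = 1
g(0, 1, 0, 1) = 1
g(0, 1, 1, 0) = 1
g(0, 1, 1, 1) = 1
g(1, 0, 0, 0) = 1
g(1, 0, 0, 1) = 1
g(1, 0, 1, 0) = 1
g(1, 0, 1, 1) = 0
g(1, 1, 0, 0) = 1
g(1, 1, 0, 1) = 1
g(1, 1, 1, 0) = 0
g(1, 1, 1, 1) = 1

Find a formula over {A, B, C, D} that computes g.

g(A, B, C, D) = NOT (((((NOT A AND NOT B) AND C) AND NOT D) OR (((A AND NOT B) AND C) AND D)) OR (((A AND B) AND C) AND NOT D))

There are just 3 zero rows: (0,0,1,0), (1,0,1,1), (1,1,1,0). Their minterms are ¬A·¬B·C·¬D, A·¬B·C·D, A·B·C·¬D; the OR of those covers precisely the 0-outputs, and negating it yields g.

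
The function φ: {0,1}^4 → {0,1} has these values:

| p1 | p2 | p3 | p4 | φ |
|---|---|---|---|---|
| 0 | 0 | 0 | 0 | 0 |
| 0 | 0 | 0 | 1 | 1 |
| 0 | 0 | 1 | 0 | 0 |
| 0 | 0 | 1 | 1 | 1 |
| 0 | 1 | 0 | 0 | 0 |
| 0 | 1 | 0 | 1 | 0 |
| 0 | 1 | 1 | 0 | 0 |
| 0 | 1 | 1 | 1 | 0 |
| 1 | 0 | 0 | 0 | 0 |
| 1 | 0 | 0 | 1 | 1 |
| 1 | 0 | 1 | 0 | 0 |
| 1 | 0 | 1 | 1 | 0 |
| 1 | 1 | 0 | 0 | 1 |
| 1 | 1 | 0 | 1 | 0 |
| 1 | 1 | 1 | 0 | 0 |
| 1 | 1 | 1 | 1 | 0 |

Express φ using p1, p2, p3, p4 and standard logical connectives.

φ(p1, p2, p3, p4) = (((((¬p1 ∧ ¬p2) ∧ ¬p3) ∧ p4) ∨ (((¬p1 ∧ ¬p2) ∧ p3) ∧ p4)) ∨ (((p1 ∧ ¬p2) ∧ ¬p3) ∧ p4)) ∨ (((p1 ∧ p2) ∧ ¬p3) ∧ ¬p4)

Collect the rows where φ=1 — (0,0,0,1), (0,0,1,1), (1,0,0,1), (1,1,0,0) — and write one minterm per row: ¬p1·¬p2·¬p3·p4, ¬p1·¬p2·p3·p4, p1·¬p2·¬p3·p4, p1·p2·¬p3·¬p4. Their union (logical OR) reproduces the table exactly.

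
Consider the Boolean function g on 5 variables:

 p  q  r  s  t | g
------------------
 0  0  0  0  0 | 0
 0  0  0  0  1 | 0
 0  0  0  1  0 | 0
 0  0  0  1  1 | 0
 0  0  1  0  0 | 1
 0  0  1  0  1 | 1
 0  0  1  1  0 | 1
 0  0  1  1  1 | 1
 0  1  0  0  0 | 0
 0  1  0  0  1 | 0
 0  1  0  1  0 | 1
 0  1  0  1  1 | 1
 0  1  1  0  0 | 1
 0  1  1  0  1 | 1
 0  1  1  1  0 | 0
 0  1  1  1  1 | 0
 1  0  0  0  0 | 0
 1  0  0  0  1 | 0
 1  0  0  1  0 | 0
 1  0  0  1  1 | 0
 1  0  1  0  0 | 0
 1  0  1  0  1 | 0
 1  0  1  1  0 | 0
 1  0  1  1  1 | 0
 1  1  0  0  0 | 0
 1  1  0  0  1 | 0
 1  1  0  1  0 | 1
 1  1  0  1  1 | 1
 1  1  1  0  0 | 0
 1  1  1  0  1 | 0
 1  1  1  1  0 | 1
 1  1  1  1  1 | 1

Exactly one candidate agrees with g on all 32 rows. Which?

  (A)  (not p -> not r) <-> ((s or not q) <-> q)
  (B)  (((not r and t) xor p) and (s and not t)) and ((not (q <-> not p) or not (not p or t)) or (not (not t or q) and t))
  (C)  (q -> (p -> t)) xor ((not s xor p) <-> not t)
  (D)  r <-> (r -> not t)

A

(B): at (0,0,1,0,0) it gives 0, but g = 1 — eliminated.
(C): at (0,0,0,0,1) it gives 1, but g = 0 — eliminated.
(D): at (0,0,1,0,1) it gives 0, but g = 1 — eliminated.
(A) is the remaining candidate, and it agrees with g on all 32 inputs.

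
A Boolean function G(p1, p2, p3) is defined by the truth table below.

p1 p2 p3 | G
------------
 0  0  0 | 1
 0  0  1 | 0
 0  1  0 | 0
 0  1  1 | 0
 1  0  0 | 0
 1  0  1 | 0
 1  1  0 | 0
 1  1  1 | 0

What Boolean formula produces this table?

The output is 1 only when every input is 0 — NOR of all inputs.

G(p1, p2, p3) = ¬((p1 ∨ p2) ∨ p3)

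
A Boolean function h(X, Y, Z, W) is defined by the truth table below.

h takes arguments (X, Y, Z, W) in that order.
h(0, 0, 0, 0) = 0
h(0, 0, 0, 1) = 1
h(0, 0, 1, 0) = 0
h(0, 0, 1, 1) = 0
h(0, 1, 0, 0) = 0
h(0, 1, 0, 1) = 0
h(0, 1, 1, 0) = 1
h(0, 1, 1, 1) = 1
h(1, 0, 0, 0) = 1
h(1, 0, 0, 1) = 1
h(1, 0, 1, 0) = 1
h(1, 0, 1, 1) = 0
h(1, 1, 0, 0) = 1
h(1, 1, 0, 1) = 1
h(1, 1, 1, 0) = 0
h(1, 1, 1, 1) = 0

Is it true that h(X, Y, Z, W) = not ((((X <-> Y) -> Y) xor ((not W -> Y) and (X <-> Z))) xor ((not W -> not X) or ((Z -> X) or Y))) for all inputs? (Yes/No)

Yes

Evaluate not ((((X <-> Y) -> Y) xor ((not W -> Y) and (X <-> Z))) xor ((not W -> not X) or ((Z -> X) or Y))) on each row and compare to h:
  X=0, Y=0, Z=0, W=0: formula gives 0, h = 0 ✓
  X=0, Y=0, Z=0, W=1: formula gives 1, h = 1 ✓
  X=0, Y=0, Z=1, W=0: formula gives 0, h = 0 ✓
  X=0, Y=0, Z=1, W=1: formula gives 0, h = 0 ✓
  … (the remaining 12 rows also agree.)
All 16 rows match — the expression computes h exactly.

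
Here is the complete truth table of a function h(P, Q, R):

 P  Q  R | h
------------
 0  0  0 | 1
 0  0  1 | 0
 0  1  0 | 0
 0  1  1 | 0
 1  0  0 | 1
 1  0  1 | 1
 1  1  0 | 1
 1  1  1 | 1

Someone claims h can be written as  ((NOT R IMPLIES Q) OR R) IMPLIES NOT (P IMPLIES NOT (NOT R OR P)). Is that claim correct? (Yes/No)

Yes

Evaluate ((NOT R IMPLIES Q) OR R) IMPLIES NOT (P IMPLIES NOT (NOT R OR P)) on each row and compare to h:
  P=0, Q=0, R=0: formula gives 1, h = 1 ✓
  P=0, Q=0, R=1: formula gives 0, h = 0 ✓
  P=0, Q=1, R=0: formula gives 0, h = 0 ✓
  P=0, Q=1, R=1: formula gives 0, h = 0 ✓
  P=1, Q=0, R=0: formula gives 1, h = 1 ✓
  … (the remaining 3 rows also agree.)
Every row agrees, so the formula is equivalent.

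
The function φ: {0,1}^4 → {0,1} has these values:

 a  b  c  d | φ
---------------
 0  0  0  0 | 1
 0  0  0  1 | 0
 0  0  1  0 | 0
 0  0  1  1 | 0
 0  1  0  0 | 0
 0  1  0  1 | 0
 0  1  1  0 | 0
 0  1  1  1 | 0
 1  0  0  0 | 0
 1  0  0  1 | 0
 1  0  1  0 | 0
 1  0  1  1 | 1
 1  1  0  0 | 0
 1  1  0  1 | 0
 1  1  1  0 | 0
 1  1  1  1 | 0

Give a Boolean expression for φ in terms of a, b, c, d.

The 1-rows are (0,0,0,0), (1,0,1,1). Each contributes one minterm — ¬a·¬b·¬c·¬d; a·¬b·c·d — and their disjunction is a sum-of-products form of φ.

φ(a, b, c, d) = (((NOT a AND NOT b) AND NOT c) AND NOT d) OR (((a AND NOT b) AND c) AND d)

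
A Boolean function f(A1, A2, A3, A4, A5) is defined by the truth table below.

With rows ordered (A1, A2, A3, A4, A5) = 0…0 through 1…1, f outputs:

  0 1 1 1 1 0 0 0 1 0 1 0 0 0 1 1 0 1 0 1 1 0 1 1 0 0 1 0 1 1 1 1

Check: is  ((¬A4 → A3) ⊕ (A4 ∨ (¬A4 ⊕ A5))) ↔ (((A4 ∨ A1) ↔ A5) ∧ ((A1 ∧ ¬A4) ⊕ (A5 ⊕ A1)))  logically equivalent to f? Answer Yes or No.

Evaluate ((¬A4 → A3) ⊕ (A4 ∨ (¬A4 ⊕ A5))) ↔ (((A4 ∨ A1) ↔ A5) ∧ ((A1 ∧ ¬A4) ⊕ (A5 ⊕ A1))) on each row and compare to f:
  A1=0, A2=0, A3=0, A4=0, A5=0: formula gives 0, f = 0 ✓
  A1=0, A2=0, A3=0, A4=0, A5=1: formula gives 1, f = 1 ✓
  A1=0, A2=0, A3=0, A4=1, A5=0: formula gives 1, f = 1 ✓
  A1=0, A2=0, A3=0, A4=1, A5=1: formula gives 0, but f = 1 ✗
Since they disagree at (0,0,0,1,1), the expression is not a correct formula for f.

No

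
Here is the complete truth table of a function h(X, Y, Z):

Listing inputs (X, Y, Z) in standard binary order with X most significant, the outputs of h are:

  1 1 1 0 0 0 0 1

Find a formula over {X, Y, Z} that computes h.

h(X, Y, Z) = ((((NOT X AND NOT Y) AND NOT Z) OR ((NOT X AND NOT Y) AND Z)) OR ((NOT X AND Y) AND NOT Z)) OR ((X AND Y) AND Z)

h=1 on 4 inputs: (0,0,0), (0,0,1), (0,1,0), (1,1,1). Reading each as a conjunction of literals (¬X·¬Y·¬Z, ¬X·¬Y·Z, ¬X·Y·¬Z, X·Y·Z) and taking the OR gives the canonical DNF.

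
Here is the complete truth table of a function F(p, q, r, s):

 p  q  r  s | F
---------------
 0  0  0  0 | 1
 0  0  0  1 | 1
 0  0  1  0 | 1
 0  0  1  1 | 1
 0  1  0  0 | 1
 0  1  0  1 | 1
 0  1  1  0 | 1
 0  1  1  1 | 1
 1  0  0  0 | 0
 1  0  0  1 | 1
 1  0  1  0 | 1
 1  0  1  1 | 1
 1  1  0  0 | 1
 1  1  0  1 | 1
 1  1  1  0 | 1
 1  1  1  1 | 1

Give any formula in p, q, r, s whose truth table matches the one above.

F(p, q, r, s) = (((p · q') · r') · s')'

F is 0 on exactly one input, (1,0,0,0), whose minterm is p·¬q·¬r·¬s. So F is the negation of that single conjunction.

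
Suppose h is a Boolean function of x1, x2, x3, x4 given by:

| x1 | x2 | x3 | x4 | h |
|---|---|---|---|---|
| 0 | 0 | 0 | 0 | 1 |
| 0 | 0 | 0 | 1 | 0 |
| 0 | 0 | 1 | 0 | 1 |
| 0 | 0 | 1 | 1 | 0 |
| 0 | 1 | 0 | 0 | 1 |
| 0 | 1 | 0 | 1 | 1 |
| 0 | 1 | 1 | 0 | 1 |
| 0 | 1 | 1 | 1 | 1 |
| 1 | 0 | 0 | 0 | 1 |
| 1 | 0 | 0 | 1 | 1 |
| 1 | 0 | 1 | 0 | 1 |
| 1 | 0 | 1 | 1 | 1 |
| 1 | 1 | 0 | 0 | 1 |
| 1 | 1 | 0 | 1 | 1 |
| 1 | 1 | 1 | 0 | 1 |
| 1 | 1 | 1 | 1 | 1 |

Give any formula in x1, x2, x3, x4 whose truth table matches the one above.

The 0-rows are (0,0,0,1), (0,0,1,1). Take each as a conjunction (¬x1·¬x2·¬x3·x4, ¬x1·¬x2·x3·x4), form their disjunction, and complement — that gives a formula that is 1 everywhere h is.

h(x1, x2, x3, x4) = not ((((not x1 and not x2) and not x3) and x4) or (((not x1 and not x2) and x3) and x4))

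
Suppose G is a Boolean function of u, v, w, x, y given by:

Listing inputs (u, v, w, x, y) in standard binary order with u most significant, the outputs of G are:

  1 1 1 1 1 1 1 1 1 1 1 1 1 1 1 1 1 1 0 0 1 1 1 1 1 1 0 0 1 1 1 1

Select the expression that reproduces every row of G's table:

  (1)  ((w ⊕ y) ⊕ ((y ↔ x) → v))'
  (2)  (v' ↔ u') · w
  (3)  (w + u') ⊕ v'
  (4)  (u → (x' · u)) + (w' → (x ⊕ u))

4

(1) fails at (0,0,0,1,0): the formula yields 0, G is 1.
(2) fails at (0,0,0,0,0): the formula yields 0, G is 1.
(3) fails at (0,0,0,0,0): the formula yields 0, G is 1.
Only (4) survives; checking it on all 32 rows confirms it matches G.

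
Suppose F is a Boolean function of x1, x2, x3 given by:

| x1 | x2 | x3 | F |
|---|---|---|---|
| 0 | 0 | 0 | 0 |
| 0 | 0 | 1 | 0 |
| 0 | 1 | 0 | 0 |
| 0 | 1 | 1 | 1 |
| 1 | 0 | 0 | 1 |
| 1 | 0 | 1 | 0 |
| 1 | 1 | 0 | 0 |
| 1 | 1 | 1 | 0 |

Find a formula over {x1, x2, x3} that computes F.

F(x1, x2, x3) = ((x1' · x2) · x3) + ((x1 · x2') · x3')

Collect the rows where F=1 — (0,1,1), (1,0,0) — and write one minterm per row: ¬x1·x2·x3, x1·¬x2·¬x3. Their union (logical OR) reproduces the table exactly.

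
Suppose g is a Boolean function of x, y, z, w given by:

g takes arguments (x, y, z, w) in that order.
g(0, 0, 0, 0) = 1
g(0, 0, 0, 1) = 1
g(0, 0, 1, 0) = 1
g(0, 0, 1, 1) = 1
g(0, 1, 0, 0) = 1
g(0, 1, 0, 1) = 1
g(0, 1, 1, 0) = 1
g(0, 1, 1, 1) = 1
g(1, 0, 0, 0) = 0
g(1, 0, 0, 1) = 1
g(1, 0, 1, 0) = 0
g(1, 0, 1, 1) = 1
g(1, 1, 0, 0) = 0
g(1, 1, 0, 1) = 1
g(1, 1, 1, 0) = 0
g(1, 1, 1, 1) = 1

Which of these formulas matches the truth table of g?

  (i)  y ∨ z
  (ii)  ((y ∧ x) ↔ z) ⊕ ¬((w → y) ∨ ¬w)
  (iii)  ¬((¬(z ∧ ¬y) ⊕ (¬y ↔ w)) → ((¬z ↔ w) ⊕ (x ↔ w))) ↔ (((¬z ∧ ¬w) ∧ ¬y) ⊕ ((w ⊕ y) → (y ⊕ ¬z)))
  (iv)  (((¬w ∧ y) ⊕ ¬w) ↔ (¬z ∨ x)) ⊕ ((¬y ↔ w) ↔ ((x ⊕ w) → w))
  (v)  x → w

v

(i) disagrees with g on (0,0,0,0) (formula → 0, table → 1); rule it out.
(ii) disagrees with g on (0,0,0,1) (formula → 0, table → 1); rule it out.
(iii) disagrees with g on (0,0,0,1) (formula → 0, table → 1); rule it out.
(iv) disagrees with g on (0,0,1,0) (formula → 0, table → 1); rule it out.
Only (v) survives; checking it on all 16 rows confirms it matches g.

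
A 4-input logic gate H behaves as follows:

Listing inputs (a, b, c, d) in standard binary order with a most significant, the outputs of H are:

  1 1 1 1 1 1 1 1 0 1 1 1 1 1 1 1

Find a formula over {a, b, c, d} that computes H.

H(a, b, c, d) = (((a · b') · c') · d')'

Only row (1,0,0,0) gives 0. So H is 1 everywhere except there — the complement of the minterm a·¬b·¬c·¬d.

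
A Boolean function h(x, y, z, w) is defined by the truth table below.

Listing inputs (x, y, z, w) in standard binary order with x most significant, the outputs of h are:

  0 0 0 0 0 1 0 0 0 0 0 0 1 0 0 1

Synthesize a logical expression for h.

Collect the rows where h=1 — (0,1,0,1), (1,1,0,0), (1,1,1,1) — and write one minterm per row: ¬x·y·¬z·w, x·y·¬z·¬w, x·y·z·w. Their union (logical OR) reproduces the table exactly.

h(x, y, z, w) = ((((x' · y) · z') · w) + (((x · y) · z') · w')) + (((x · y) · z) · w)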